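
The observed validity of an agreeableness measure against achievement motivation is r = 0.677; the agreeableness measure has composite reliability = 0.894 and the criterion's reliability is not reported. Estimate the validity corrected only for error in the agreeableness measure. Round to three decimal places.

Single correction: r_c = r_obs / √r_xx = 0.677 / √0.894 = 0.677 / 0.9455 ≈ 0.716.

0.716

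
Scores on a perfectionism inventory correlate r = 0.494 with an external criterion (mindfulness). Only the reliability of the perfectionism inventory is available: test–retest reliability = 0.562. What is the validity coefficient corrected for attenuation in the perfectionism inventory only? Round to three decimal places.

Single correction: r_c = r_obs / √r_xx = 0.494 / √0.562 = 0.494 / 0.7497 ≈ 0.659.

0.659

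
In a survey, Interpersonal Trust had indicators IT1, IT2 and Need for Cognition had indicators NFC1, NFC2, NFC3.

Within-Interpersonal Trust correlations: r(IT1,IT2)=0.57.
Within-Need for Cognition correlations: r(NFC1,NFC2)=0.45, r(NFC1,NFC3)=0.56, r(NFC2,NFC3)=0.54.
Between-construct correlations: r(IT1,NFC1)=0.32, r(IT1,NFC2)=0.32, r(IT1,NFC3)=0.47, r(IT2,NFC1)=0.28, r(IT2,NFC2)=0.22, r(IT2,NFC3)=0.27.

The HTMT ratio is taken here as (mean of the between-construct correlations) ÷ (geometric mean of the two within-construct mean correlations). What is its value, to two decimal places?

Mean between = 1.88/6 = 0.3133.
Mean within-IT = 0.57/1 = 0.5700; mean within-NFC = 1.55/3 = 0.5167.
Geometric mean = √(0.5700 × 0.5167) = 0.5427.
HTMT = 0.3133 / 0.5427 = 0.58.

0.58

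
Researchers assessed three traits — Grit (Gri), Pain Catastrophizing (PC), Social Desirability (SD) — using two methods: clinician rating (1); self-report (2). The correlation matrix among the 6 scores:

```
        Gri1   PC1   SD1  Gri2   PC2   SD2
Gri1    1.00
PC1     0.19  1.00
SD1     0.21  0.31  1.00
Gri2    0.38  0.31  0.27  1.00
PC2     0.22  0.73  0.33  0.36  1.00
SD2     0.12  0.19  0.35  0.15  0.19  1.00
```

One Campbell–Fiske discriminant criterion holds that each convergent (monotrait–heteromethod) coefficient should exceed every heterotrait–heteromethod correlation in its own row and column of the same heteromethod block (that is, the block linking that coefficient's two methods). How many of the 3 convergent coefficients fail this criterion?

Convergent coefficients and their comparison sets:
Gri (methods 1·2): 0.38 vs {0.22, 0.31, 0.12, 0.27} → pass.
PC (methods 1·2): 0.73 vs {0.31, 0.22, 0.19, 0.33} → pass.
SD (methods 1·2): 0.35 vs {0.27, 0.12, 0.33, 0.19} → pass.
0 of 3 fail.

0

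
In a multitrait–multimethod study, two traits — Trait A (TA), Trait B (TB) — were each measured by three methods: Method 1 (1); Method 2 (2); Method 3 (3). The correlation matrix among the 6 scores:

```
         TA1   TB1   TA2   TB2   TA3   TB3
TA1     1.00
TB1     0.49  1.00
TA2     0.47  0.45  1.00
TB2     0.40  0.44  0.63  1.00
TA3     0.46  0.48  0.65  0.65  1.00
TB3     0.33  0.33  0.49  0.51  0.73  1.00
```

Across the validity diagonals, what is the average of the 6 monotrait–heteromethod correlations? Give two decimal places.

0.48

Convergent values: 0.47, 0.46, 0.65, 0.44, 0.33, 0.51; mean = 2.86/6 = 0.48.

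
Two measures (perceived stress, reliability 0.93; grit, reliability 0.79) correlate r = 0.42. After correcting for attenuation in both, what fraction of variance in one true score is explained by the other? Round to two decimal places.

0.24

Disattenuated r = 0.42 / √(0.93 × 0.79) = 0.42 / 0.8571 = 0.4900.
Shared true-score variance = 0.4900² = 0.2401 ≈ 0.24.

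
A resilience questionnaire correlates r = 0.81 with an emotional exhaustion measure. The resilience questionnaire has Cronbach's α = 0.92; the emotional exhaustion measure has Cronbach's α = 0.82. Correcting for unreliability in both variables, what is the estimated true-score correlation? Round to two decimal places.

0.93

r_true = r_obs / √(r_xx · r_yy) = 0.81 / √(0.92 × 0.82) = 0.81 / √0.7544 = 0.81 / 0.8686 ≈ 0.93.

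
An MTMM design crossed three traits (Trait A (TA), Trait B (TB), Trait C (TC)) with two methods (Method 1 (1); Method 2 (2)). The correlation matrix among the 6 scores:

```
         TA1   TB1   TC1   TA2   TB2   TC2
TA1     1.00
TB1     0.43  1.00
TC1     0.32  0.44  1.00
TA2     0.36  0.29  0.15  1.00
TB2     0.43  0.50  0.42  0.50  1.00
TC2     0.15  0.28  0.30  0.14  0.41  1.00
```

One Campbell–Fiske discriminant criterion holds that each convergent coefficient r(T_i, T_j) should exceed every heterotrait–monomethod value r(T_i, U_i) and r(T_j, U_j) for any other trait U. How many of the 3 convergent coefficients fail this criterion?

3

Each convergent coefficient versus the relevant comparison correlations:
TA (methods 1·2): 0.36 vs {0.43, 0.50, 0.32, 0.14} → fail.
TB (methods 1·2): 0.50 vs {0.43, 0.50, 0.44, 0.41} → fail.
TC (methods 1·2): 0.30 vs {0.32, 0.14, 0.44, 0.41} → fail.
3 of 3 fail.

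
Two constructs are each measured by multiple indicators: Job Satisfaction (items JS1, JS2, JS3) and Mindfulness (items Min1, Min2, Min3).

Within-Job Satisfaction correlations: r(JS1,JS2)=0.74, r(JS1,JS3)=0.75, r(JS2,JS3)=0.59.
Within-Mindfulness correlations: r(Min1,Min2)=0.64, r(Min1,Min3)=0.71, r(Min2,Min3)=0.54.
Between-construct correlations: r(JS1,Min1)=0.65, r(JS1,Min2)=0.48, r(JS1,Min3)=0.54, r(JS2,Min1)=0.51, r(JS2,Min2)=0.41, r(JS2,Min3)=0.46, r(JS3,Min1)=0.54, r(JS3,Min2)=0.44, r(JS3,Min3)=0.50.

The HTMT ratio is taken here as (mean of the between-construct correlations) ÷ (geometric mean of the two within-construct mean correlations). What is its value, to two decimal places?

Mean between = 4.53/9 = 0.5033.
Mean within-JS = 2.08/3 = 0.6933; mean within-Min = 1.89/3 = 0.6300.
Geometric mean = √(0.6933 × 0.6300) = 0.6609.
HTMT = 0.5033 / 0.6609 = 0.76.

0.76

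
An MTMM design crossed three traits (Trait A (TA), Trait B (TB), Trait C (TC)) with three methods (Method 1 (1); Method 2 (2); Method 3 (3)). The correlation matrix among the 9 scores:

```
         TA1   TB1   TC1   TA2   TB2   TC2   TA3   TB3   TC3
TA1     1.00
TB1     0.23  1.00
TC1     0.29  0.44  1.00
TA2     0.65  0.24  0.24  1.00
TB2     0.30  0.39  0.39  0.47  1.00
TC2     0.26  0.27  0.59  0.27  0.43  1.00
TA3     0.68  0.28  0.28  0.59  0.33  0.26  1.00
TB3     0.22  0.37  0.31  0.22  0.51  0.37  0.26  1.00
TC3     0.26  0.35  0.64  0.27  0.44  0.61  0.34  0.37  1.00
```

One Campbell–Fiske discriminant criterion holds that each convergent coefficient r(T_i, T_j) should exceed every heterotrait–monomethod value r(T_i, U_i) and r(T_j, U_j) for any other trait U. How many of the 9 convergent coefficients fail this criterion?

2

Each convergent coefficient versus the relevant comparison correlations:
TA (methods 1·2): 0.65 vs {0.23, 0.47, 0.29, 0.27} → pass.
TA (methods 1·3): 0.68 vs {0.23, 0.26, 0.29, 0.34} → pass.
TA (methods 2·3): 0.59 vs {0.47, 0.26, 0.27, 0.34} → pass.
TB (methods 1·2): 0.39 vs {0.23, 0.47, 0.44, 0.43} → fail.
TB (methods 1·3): 0.37 vs {0.23, 0.26, 0.44, 0.37} → fail.
TB (methods 2·3): 0.51 vs {0.47, 0.26, 0.43, 0.37} → pass.
TC (methods 1·2): 0.59 vs {0.29, 0.27, 0.44, 0.43} → pass.
TC (methods 1·3): 0.64 vs {0.29, 0.34, 0.44, 0.37} → pass.
TC (methods 2·3): 0.61 vs {0.27, 0.34, 0.43, 0.37} → pass.
2 of 9 fail.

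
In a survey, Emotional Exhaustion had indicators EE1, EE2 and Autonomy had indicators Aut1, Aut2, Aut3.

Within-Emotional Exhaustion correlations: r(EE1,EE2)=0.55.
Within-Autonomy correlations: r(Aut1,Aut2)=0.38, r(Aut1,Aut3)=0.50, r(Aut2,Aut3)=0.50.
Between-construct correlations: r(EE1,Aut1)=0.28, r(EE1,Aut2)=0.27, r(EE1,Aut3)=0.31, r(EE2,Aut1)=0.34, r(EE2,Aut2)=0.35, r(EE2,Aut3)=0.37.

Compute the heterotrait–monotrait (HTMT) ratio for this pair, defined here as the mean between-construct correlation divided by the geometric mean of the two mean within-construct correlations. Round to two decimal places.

Between-construct mean = 1.92/6 = 0.3200.
Mean within-EE = 0.55/1 = 0.5500; mean within-Aut = 1.38/3 = 0.4600.
Geometric mean = √(0.5500 × 0.4600) = 0.5030.
HTMT = 0.3200 / 0.5030 = 0.64.

0.64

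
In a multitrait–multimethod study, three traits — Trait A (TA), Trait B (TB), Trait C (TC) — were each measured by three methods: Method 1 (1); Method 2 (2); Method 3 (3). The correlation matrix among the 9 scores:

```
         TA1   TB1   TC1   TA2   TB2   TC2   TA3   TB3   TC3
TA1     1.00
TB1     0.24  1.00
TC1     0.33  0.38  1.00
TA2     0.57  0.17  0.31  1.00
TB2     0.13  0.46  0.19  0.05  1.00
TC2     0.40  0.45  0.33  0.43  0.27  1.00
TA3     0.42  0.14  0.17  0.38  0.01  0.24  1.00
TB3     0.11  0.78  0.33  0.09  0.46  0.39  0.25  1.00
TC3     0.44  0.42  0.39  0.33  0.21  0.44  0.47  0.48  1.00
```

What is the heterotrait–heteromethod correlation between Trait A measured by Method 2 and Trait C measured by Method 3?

Different traits and methods: r(TA2, TC3) = 0.33.

0.33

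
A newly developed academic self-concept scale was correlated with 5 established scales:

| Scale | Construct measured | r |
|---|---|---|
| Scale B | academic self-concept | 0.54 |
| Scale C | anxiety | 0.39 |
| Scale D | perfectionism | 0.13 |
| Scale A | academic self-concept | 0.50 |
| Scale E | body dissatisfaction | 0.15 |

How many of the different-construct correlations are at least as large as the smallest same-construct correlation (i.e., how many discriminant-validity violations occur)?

0

Convergent (same construct = academic self-concept): Scale B, Scale A.
Smallest convergent = 0.50. Discriminant values: 0.39, 0.13, 0.15; count ≥ 0.50 → 0.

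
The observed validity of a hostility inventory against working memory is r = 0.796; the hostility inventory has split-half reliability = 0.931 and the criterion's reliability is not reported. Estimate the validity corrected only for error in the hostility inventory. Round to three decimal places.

Single correction: r_c = r_obs / √r_xx = 0.796 / √0.931 = 0.796 / 0.9649 ≈ 0.825.

0.825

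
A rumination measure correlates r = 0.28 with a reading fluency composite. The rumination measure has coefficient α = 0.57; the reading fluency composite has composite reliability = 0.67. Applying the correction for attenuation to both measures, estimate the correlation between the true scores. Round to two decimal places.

0.45

r_true = r_obs / √(r_xx · r_yy) = 0.28 / √(0.57 × 0.67) = 0.28 / √0.3819 = 0.28 / 0.6180 ≈ 0.45.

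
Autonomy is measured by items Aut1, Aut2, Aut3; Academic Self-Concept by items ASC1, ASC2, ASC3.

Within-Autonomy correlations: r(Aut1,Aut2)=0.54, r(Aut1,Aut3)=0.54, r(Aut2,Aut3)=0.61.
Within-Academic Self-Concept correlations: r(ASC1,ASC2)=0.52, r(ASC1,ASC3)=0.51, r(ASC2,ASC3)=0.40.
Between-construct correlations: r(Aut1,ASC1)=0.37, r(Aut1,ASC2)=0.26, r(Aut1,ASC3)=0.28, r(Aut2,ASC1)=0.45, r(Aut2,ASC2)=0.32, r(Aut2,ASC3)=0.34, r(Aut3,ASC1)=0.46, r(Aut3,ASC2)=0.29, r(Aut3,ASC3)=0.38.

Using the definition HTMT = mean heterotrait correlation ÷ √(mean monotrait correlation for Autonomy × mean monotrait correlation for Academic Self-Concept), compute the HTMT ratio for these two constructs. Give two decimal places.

Between-construct mean = 3.15/9 = 0.3500.
Mean within-Aut = 1.69/3 = 0.5633; mean within-ASC = 1.43/3 = 0.4767.
Geometric mean = √(0.5633 × 0.4767) = 0.5182.
HTMT = 0.3500 / 0.5182 = 0.68.

0.68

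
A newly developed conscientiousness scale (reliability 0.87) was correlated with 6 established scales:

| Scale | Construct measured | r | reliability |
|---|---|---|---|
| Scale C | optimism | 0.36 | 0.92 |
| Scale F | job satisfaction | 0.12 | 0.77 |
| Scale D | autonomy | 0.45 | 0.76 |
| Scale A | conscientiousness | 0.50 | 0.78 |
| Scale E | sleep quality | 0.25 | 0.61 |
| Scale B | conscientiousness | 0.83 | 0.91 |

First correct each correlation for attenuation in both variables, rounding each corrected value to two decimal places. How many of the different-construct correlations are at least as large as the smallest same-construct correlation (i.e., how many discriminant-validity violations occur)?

0

Disattenuated r (r / √(r_scale · r_new)):
  Scale C (disc): 0.36 / √(0.92·0.87) = 0.40
  Scale F (disc): 0.12 / √(0.77·0.87) = 0.15
  Scale D (disc): 0.45 / √(0.76·0.87) = 0.55
  Scale A (conv): 0.50 / √(0.78·0.87) = 0.61
  Scale E (disc): 0.25 / √(0.61·0.87) = 0.34
  Scale B (conv): 0.83 / √(0.91·0.87) = 0.93
Smallest convergent = 0.61. Discriminant values: 0.40, 0.15, 0.55, 0.34; count ≥ 0.61 → 0.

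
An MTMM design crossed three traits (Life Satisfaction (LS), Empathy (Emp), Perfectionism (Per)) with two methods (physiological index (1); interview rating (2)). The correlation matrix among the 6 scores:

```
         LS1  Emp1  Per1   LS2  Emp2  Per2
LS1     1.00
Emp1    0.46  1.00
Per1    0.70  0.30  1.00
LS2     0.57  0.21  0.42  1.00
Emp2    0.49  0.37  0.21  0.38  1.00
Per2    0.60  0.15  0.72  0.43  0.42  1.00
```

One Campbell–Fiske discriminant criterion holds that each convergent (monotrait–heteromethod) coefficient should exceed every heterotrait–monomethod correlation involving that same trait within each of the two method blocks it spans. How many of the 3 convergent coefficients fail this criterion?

2

Each convergent coefficient versus the relevant comparison correlations:
LS (methods 1·2): 0.57 vs {0.46, 0.38, 0.70, 0.43} → fail.
Emp (methods 1·2): 0.37 vs {0.46, 0.38, 0.30, 0.42} → fail.
Per (methods 1·2): 0.72 vs {0.70, 0.43, 0.30, 0.42} → pass.
2 of 3 fail.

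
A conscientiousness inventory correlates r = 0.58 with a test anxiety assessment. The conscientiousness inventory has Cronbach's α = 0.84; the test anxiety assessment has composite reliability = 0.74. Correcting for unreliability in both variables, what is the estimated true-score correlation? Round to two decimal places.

r_true = r_obs / √(r_xx · r_yy) = 0.58 / √(0.84 × 0.74) = 0.58 / √0.6216 = 0.58 / 0.7884 ≈ 0.74.

0.74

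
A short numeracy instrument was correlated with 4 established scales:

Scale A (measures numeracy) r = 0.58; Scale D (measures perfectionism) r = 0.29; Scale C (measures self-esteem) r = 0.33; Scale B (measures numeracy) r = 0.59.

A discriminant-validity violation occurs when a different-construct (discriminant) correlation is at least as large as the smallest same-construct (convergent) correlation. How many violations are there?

0

Convergent (same construct = numeracy): Scale A, Scale B.
Smallest convergent = 0.58. Discriminant values: 0.29, 0.33; count ≥ 0.58 → 0.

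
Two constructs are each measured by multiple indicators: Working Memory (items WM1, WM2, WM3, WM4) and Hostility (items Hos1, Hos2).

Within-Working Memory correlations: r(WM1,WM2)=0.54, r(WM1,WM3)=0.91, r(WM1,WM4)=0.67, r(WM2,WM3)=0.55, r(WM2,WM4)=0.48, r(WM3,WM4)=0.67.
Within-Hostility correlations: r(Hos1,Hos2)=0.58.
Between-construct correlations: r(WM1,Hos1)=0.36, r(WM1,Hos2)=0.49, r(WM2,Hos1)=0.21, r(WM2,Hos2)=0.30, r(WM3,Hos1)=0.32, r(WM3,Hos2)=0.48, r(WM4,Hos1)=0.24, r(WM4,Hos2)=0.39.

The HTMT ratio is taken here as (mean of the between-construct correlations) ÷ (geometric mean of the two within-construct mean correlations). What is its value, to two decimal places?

Mean between = 2.79/8 = 0.3488.
Mean within-WM = 3.82/6 = 0.6367; mean within-Hos = 0.58/1 = 0.5800.
Geometric mean = √(0.6367 × 0.5800) = 0.6077.
HTMT = 0.3488 / 0.6077 = 0.57.

0.57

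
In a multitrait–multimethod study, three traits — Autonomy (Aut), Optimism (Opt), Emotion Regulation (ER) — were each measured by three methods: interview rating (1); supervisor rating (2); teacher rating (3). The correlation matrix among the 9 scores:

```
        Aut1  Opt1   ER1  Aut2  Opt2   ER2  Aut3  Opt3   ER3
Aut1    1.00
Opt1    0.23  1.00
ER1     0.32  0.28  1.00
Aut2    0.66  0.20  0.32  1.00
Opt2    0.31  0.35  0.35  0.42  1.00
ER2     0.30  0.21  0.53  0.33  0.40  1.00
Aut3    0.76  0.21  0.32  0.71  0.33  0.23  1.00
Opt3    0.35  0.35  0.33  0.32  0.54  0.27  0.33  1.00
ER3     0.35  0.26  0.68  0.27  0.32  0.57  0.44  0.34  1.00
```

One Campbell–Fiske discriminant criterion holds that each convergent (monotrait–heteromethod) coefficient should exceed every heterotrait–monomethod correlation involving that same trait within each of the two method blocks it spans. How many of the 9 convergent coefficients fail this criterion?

Each convergent coefficient versus the relevant comparison correlations:
Aut (methods 1·2): 0.66 vs {0.23, 0.42, 0.32, 0.33} → pass.
Aut (methods 1·3): 0.76 vs {0.23, 0.33, 0.32, 0.44} → pass.
Aut (methods 2·3): 0.71 vs {0.42, 0.33, 0.33, 0.44} → pass.
Opt (methods 1·2): 0.35 vs {0.23, 0.42, 0.28, 0.40} → fail.
Opt (methods 1·3): 0.35 vs {0.23, 0.33, 0.28, 0.34} → pass.
Opt (methods 2·3): 0.54 vs {0.42, 0.33, 0.40, 0.34} → pass.
ER (methods 1·2): 0.53 vs {0.32, 0.33, 0.28, 0.40} → pass.
ER (methods 1·3): 0.68 vs {0.32, 0.44, 0.28, 0.34} → pass.
ER (methods 2·3): 0.57 vs {0.33, 0.44, 0.40, 0.34} → pass.
1 of 9 fail.

1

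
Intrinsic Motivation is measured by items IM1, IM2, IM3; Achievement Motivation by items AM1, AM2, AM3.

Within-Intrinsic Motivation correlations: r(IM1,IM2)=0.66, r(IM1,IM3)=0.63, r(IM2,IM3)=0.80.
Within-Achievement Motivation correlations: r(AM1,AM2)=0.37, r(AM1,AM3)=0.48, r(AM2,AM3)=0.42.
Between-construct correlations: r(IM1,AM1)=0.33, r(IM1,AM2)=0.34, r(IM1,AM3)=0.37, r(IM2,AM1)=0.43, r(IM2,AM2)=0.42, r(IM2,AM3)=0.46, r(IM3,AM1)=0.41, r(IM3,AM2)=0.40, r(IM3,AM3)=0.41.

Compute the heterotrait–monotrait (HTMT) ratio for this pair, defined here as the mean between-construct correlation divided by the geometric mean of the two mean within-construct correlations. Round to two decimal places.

0.73

Between-construct mean = 3.57/9 = 0.3967.
Mean within-IM = 2.09/3 = 0.6967; mean within-AM = 1.27/3 = 0.4233.
Geometric mean = √(0.6967 × 0.4233) = 0.5431.
HTMT = 0.3967 / 0.5431 = 0.73.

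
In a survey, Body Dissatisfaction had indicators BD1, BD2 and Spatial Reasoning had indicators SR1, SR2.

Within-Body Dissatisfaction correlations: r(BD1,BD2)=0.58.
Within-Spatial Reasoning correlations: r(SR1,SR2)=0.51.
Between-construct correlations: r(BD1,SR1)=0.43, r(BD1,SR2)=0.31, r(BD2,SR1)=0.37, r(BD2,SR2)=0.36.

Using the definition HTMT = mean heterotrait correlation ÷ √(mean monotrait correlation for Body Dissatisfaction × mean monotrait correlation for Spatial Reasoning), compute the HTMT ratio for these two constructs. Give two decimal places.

Between-construct mean = 1.47/4 = 0.3675.
Mean within-BD = 0.58/1 = 0.5800; mean within-SR = 0.51/1 = 0.5100.
Geometric mean = √(0.5800 × 0.5100) = 0.5439.
HTMT = 0.3675 / 0.5439 = 0.68.

0.68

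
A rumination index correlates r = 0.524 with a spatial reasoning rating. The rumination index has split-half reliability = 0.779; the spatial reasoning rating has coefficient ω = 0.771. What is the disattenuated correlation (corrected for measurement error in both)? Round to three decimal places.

r_true = r_obs / √(r_xx · r_yy) = 0.524 / √(0.779 × 0.771) = 0.524 / √0.600609 = 0.524 / 0.7750 ≈ 0.676.

0.676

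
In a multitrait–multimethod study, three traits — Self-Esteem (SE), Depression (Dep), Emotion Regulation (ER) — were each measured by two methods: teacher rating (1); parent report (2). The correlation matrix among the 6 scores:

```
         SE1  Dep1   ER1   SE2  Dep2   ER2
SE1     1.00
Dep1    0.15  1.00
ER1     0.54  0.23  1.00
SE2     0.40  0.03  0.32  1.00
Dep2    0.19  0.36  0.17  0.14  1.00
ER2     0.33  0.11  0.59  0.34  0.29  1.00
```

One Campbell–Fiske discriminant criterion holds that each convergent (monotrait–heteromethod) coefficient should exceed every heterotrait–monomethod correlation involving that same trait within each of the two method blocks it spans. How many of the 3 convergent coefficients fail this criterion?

1

Each convergent coefficient versus the relevant comparison correlations:
SE (methods 1·2): 0.40 vs {0.15, 0.14, 0.54, 0.34} → fail.
Dep (methods 1·2): 0.36 vs {0.15, 0.14, 0.23, 0.29} → pass.
ER (methods 1·2): 0.59 vs {0.54, 0.34, 0.23, 0.29} → pass.
1 of 3 fail.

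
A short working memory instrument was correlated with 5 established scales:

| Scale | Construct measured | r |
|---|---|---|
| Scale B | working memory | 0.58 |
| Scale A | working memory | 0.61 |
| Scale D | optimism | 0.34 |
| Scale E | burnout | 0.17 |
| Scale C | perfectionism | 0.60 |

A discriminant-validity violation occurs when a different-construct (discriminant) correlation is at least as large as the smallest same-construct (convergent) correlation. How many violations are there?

1

Convergent (same construct = working memory): Scale B, Scale A.
Smallest convergent = 0.58. Discriminant values: 0.34, 0.17, 0.60; count ≥ 0.58 → 1.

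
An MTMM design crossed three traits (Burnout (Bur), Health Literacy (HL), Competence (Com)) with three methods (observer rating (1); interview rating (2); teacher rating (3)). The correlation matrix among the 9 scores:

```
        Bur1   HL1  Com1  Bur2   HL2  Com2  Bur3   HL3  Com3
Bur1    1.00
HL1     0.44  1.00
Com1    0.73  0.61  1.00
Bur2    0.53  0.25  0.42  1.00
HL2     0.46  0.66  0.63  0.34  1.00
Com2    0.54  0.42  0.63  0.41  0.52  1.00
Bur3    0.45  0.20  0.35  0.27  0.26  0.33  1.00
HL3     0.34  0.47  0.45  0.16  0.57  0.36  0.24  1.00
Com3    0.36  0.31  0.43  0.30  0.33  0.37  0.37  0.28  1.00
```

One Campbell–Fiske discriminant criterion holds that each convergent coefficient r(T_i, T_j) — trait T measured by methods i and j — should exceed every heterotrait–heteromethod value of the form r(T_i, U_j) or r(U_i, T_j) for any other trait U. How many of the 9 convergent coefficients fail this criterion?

4

Checking each validity diagonal entry against its comparison values:
Bur (methods 1·2): 0.53 vs {0.46, 0.25, 0.54, 0.42} → fail.
Bur (methods 1·3): 0.45 vs {0.34, 0.20, 0.36, 0.35} → pass.
Bur (methods 2·3): 0.27 vs {0.16, 0.26, 0.30, 0.33} → fail.
HL (methods 1·2): 0.66 vs {0.25, 0.46, 0.42, 0.63} → pass.
HL (methods 1·3): 0.47 vs {0.20, 0.34, 0.31, 0.45} → pass.
HL (methods 2·3): 0.57 vs {0.26, 0.16, 0.33, 0.36} → pass.
Com (methods 1·2): 0.63 vs {0.42, 0.54, 0.63, 0.42} → fail.
Com (methods 1·3): 0.43 vs {0.35, 0.36, 0.45, 0.31} → fail.
Com (methods 2·3): 0.37 vs {0.33, 0.30, 0.36, 0.33} → pass.
4 of 9 fail.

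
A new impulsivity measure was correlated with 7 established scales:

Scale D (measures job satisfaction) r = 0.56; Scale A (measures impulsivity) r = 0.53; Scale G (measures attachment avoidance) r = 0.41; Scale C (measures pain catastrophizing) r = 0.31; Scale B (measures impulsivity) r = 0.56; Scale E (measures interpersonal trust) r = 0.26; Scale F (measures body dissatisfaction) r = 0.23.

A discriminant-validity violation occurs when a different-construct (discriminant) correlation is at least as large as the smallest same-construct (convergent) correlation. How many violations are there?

Convergent (same construct = impulsivity): Scale A, Scale B.
Smallest convergent = 0.53. Discriminant values: 0.56, 0.41, 0.31, 0.26, 0.23; count ≥ 0.53 → 1.

1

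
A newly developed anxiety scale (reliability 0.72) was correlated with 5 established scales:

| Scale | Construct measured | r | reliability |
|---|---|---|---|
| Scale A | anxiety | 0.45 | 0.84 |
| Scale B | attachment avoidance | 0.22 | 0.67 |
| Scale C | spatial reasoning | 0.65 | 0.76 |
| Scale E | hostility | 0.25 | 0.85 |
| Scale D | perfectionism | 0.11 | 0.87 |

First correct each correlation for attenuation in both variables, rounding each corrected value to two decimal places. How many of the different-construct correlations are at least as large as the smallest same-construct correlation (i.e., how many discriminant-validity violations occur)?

1

Disattenuated r (r / √(r_scale · r_new)):
  Scale A (conv): 0.45 / √(0.84·0.72) = 0.58
  Scale B (disc): 0.22 / √(0.67·0.72) = 0.32
  Scale C (disc): 0.65 / √(0.76·0.72) = 0.88
  Scale E (disc): 0.25 / √(0.85·0.72) = 0.32
  Scale D (disc): 0.11 / √(0.87·0.72) = 0.14
Smallest convergent = 0.58. Discriminant values: 0.32, 0.88, 0.32, 0.14; count ≥ 0.58 → 1.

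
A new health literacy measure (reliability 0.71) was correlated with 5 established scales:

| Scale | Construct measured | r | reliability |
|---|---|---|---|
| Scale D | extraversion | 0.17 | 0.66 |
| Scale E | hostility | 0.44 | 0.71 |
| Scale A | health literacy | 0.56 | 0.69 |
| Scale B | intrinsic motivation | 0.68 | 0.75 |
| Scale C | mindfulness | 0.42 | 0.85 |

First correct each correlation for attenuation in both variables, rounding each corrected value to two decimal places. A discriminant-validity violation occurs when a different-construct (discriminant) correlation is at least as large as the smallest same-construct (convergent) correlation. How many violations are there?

Disattenuated r (r / √(r_scale · r_new)):
  Scale D (disc): 0.17 / √(0.66·0.71) = 0.25
  Scale E (disc): 0.44 / √(0.71·0.71) = 0.62
  Scale A (conv): 0.56 / √(0.69·0.71) = 0.80
  Scale B (disc): 0.68 / √(0.75·0.71) = 0.93
  Scale C (disc): 0.42 / √(0.85·0.71) = 0.54
Smallest convergent = 0.80. Discriminant values: 0.25, 0.62, 0.93, 0.54; count ≥ 0.80 → 1.

1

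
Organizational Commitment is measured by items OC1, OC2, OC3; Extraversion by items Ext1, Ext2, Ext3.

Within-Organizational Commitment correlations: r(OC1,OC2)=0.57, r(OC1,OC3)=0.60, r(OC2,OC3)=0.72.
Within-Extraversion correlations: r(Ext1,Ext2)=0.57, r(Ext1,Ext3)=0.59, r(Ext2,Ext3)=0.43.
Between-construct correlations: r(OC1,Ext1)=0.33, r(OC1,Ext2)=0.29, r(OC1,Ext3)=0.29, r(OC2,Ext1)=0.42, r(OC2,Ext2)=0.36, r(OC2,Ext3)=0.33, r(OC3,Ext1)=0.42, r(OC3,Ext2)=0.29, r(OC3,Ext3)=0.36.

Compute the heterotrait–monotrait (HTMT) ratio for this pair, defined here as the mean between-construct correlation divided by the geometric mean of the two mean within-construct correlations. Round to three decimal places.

Mean between = 3.09/9 = 0.3433.
Mean within-OC = 1.89/3 = 0.6300; mean within-Ext = 1.59/3 = 0.5300.
Geometric mean = √(0.6300 × 0.5300) = 0.5778.
HTMT = 0.3433 / 0.5778 = 0.594.

0.594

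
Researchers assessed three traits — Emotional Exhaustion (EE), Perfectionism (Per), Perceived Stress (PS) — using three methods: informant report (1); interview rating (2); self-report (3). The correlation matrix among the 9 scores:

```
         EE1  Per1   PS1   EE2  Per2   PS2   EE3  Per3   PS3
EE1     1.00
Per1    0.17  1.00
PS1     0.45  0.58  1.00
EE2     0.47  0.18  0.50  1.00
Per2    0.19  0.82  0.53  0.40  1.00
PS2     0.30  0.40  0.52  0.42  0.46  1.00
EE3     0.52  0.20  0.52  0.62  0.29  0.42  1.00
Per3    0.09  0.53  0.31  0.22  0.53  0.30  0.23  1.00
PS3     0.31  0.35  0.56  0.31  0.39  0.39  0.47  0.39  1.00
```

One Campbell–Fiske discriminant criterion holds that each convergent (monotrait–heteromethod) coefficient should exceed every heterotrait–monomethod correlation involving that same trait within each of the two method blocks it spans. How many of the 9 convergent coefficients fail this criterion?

Each convergent coefficient versus the relevant comparison correlations:
EE (methods 1·2): 0.47 vs {0.17, 0.40, 0.45, 0.42} → pass.
EE (methods 1·3): 0.52 vs {0.17, 0.23, 0.45, 0.47} → pass.
EE (methods 2·3): 0.62 vs {0.40, 0.23, 0.42, 0.47} → pass.
Per (methods 1·2): 0.82 vs {0.17, 0.40, 0.58, 0.46} → pass.
Per (methods 1·3): 0.53 vs {0.17, 0.23, 0.58, 0.39} → fail.
Per (methods 2·3): 0.53 vs {0.40, 0.23, 0.46, 0.39} → pass.
PS (methods 1·2): 0.52 vs {0.45, 0.42, 0.58, 0.46} → fail.
PS (methods 1·3): 0.56 vs {0.45, 0.47, 0.58, 0.39} → fail.
PS (methods 2·3): 0.39 vs {0.42, 0.47, 0.46, 0.39} → fail.
4 of 9 fail.

4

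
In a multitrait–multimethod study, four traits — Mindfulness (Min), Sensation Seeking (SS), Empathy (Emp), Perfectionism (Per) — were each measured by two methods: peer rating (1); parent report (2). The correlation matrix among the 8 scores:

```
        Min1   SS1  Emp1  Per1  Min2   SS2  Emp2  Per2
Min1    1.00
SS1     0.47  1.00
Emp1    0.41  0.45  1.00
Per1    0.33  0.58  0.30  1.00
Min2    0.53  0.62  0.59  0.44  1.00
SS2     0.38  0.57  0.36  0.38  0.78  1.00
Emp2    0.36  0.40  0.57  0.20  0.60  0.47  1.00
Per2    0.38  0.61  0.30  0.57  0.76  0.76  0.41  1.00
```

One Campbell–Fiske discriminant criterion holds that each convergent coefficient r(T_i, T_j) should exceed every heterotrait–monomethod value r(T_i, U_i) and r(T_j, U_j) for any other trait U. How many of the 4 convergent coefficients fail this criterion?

4

Convergent coefficients and their comparison sets:
Min (methods 1·2): 0.53 vs {0.47, 0.78, 0.41, 0.60, 0.33, 0.76} → fail.
SS (methods 1·2): 0.57 vs {0.47, 0.78, 0.45, 0.47, 0.58, 0.76} → fail.
Emp (methods 1·2): 0.57 vs {0.41, 0.60, 0.45, 0.47, 0.30, 0.41} → fail.
Per (methods 1·2): 0.57 vs {0.33, 0.76, 0.58, 0.76, 0.30, 0.41} → fail.
4 of 4 fail.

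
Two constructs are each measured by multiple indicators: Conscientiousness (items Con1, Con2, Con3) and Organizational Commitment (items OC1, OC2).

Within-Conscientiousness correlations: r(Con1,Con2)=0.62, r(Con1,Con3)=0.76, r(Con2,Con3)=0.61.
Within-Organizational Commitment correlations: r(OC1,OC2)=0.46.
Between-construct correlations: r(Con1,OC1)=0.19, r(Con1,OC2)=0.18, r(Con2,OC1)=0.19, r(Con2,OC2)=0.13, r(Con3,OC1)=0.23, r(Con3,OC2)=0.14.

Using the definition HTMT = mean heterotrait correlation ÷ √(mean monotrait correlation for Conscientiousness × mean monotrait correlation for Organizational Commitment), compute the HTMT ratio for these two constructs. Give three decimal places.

0.320

Mean heterotrait r = 1.06/6 = 0.1767.
Mean within-Con = 1.99/3 = 0.6633; mean within-OC = 0.46/1 = 0.4600.
Geometric mean = √(0.6633 × 0.4600) = 0.5524.
HTMT = 0.1767 / 0.5524 = 0.320.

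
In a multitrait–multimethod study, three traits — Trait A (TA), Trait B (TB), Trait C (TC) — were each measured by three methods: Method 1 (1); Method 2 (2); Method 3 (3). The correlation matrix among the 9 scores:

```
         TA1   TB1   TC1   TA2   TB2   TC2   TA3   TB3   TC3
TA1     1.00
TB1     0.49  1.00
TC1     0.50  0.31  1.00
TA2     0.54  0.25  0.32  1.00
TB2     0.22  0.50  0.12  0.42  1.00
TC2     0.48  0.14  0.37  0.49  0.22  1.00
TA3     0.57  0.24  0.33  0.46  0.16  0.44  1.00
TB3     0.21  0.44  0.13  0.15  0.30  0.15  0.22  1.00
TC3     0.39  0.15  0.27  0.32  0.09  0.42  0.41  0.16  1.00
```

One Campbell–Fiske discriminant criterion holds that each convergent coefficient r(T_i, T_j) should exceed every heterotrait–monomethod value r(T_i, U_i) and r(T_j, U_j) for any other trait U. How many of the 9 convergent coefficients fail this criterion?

Each convergent coefficient versus the relevant comparison correlations:
TA (methods 1·2): 0.54 vs {0.49, 0.42, 0.50, 0.49} → pass.
TA (methods 1·3): 0.57 vs {0.49, 0.22, 0.50, 0.41} → pass.
TA (methods 2·3): 0.46 vs {0.42, 0.22, 0.49, 0.41} → fail.
TB (methods 1·2): 0.50 vs {0.49, 0.42, 0.31, 0.22} → pass.
TB (methods 1·3): 0.44 vs {0.49, 0.22, 0.31, 0.16} → fail.
TB (methods 2·3): 0.30 vs {0.42, 0.22, 0.22, 0.16} → fail.
TC (methods 1·2): 0.37 vs {0.50, 0.49, 0.31, 0.22} → fail.
TC (methods 1·3): 0.27 vs {0.50, 0.41, 0.31, 0.16} → fail.
TC (methods 2·3): 0.42 vs {0.49, 0.41, 0.22, 0.16} → fail.
6 of 9 fail.

6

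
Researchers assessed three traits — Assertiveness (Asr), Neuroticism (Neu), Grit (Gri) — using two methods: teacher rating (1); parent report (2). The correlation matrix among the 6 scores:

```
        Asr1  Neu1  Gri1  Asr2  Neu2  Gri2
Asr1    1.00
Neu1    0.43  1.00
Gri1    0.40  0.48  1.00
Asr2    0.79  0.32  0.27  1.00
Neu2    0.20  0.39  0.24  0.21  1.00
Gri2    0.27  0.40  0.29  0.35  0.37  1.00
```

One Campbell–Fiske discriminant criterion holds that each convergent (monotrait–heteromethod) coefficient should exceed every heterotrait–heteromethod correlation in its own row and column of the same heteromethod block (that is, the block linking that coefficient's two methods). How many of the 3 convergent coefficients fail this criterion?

Each convergent coefficient versus the relevant comparison correlations:
Asr (methods 1·2): 0.79 vs {0.20, 0.32, 0.27, 0.27} → pass.
Neu (methods 1·2): 0.39 vs {0.32, 0.20, 0.40, 0.24} → fail.
Gri (methods 1·2): 0.29 vs {0.27, 0.27, 0.24, 0.40} → fail.
2 of 3 fail.

2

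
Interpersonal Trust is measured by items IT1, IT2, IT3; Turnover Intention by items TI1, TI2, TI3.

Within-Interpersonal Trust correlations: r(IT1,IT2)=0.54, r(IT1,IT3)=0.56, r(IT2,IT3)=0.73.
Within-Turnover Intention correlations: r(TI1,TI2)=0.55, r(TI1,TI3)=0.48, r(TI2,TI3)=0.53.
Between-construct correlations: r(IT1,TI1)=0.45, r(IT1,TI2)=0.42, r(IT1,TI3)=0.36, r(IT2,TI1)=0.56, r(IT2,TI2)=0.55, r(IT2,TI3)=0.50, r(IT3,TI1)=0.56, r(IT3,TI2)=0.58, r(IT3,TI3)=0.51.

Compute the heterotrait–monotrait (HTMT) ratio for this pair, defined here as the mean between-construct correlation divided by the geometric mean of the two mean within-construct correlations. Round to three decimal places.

0.886

Mean heterotrait r = 4.49/9 = 0.4989.
Mean within-IT = 1.83/3 = 0.6100; mean within-TI = 1.56/3 = 0.5200.
Geometric mean = √(0.6100 × 0.5200) = 0.5632.
HTMT = 0.4989 / 0.5632 = 0.886.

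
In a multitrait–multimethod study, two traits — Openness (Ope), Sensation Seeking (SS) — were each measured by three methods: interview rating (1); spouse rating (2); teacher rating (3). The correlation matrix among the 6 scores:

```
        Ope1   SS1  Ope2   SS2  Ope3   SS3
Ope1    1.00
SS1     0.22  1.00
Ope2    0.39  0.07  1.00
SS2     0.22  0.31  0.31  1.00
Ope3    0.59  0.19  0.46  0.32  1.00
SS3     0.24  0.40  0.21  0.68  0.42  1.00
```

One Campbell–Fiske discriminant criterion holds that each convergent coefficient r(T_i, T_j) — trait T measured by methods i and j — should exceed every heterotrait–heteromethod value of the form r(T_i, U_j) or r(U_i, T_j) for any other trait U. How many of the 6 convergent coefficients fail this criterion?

0

Each convergent coefficient versus the relevant comparison correlations:
Ope (methods 1·2): 0.39 vs {0.22, 0.07} → pass.
Ope (methods 1·3): 0.59 vs {0.24, 0.19} → pass.
Ope (methods 2·3): 0.46 vs {0.21, 0.32} → pass.
SS (methods 1·2): 0.31 vs {0.07, 0.22} → pass.
SS (methods 1·3): 0.40 vs {0.19, 0.24} → pass.
SS (methods 2·3): 0.68 vs {0.32, 0.21} → pass.
0 of 6 fail.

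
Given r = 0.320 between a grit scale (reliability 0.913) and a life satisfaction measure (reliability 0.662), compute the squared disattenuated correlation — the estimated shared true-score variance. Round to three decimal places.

0.169

Disattenuated r = 0.320 / √(0.913 × 0.662) = 0.320 / 0.7774 = 0.4116.
Shared true-score variance = 0.4116² = 0.1694 ≈ 0.169.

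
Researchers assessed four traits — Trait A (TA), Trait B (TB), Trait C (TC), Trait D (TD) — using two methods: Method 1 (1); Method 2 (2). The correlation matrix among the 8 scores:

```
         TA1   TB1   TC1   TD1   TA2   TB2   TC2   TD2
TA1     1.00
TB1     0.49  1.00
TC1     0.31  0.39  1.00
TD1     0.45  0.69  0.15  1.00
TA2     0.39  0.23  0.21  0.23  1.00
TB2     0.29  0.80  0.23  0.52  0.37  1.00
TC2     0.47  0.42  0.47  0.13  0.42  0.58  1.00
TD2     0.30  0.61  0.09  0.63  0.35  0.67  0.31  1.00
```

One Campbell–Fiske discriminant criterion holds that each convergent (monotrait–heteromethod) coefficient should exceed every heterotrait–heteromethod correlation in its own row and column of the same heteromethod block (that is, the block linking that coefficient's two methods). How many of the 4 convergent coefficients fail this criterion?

Checking each validity diagonal entry against its comparison values:
TA (methods 1·2): 0.39 vs {0.29, 0.23, 0.47, 0.21, 0.30, 0.23} → fail.
TB (methods 1·2): 0.80 vs {0.23, 0.29, 0.42, 0.23, 0.61, 0.52} → pass.
TC (methods 1·2): 0.47 vs {0.21, 0.47, 0.23, 0.42, 0.09, 0.13} → fail.
TD (methods 1·2): 0.63 vs {0.23, 0.30, 0.52, 0.61, 0.13, 0.09} → pass.
2 of 4 fail.

2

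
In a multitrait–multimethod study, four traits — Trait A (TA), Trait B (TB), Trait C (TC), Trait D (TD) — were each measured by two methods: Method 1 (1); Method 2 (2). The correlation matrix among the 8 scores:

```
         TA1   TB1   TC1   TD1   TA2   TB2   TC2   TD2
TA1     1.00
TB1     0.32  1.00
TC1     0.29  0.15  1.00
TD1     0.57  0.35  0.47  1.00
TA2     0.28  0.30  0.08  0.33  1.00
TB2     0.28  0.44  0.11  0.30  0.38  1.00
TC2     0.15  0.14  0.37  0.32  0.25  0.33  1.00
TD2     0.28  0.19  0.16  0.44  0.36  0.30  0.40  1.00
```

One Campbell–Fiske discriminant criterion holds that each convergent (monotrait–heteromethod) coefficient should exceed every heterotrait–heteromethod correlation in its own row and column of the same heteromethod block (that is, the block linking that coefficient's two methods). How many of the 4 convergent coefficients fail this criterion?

1

Checking each validity diagonal entry against its comparison values:
TA (methods 1·2): 0.28 vs {0.28, 0.30, 0.15, 0.08, 0.28, 0.33} → fail.
TB (methods 1·2): 0.44 vs {0.30, 0.28, 0.14, 0.11, 0.19, 0.30} → pass.
TC (methods 1·2): 0.37 vs {0.08, 0.15, 0.11, 0.14, 0.16, 0.32} → pass.
TD (methods 1·2): 0.44 vs {0.33, 0.28, 0.30, 0.19, 0.32, 0.16} → pass.
1 of 4 fail.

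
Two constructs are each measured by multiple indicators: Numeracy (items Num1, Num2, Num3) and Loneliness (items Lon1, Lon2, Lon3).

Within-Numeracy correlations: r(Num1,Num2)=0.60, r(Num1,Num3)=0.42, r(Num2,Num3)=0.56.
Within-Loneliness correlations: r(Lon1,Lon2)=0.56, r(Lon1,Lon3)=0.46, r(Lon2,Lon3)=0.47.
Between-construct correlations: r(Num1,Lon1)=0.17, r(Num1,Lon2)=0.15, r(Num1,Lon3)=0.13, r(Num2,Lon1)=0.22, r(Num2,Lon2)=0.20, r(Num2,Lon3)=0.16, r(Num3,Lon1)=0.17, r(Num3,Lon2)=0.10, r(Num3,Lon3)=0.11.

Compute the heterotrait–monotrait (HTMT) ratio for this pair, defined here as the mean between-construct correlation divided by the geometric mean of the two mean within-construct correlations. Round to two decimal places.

Between-construct mean = 1.41/9 = 0.1567.
Mean within-Num = 1.58/3 = 0.5267; mean within-Lon = 1.49/3 = 0.4967.
Geometric mean = √(0.5267 × 0.4967) = 0.5115.
HTMT = 0.1567 / 0.5115 = 0.31.

0.31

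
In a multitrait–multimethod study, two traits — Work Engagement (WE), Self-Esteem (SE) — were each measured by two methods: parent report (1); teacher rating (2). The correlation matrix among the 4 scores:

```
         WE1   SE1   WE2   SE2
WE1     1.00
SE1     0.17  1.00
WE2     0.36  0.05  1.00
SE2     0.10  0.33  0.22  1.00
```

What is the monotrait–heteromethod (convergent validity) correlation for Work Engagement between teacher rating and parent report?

Same trait (WE), different methods: r(WE2, WE1) = 0.36.

0.36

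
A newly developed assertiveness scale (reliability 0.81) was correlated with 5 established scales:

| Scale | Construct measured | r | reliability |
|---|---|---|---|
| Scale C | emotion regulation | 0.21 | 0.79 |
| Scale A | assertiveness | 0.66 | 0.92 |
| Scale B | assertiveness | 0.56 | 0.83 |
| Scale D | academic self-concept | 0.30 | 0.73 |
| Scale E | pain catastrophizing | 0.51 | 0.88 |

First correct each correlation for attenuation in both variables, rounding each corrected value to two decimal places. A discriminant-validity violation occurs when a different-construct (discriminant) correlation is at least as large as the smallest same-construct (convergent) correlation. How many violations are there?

0

Disattenuated r (r / √(r_scale · r_new)):
  Scale C (disc): 0.21 / √(0.79·0.81) = 0.26
  Scale A (conv): 0.66 / √(0.92·0.81) = 0.76
  Scale B (conv): 0.56 / √(0.83·0.81) = 0.68
  Scale D (disc): 0.30 / √(0.73·0.81) = 0.39
  Scale E (disc): 0.51 / √(0.88·0.81) = 0.60
Smallest convergent = 0.68. Discriminant values: 0.26, 0.39, 0.60; count ≥ 0.68 → 0.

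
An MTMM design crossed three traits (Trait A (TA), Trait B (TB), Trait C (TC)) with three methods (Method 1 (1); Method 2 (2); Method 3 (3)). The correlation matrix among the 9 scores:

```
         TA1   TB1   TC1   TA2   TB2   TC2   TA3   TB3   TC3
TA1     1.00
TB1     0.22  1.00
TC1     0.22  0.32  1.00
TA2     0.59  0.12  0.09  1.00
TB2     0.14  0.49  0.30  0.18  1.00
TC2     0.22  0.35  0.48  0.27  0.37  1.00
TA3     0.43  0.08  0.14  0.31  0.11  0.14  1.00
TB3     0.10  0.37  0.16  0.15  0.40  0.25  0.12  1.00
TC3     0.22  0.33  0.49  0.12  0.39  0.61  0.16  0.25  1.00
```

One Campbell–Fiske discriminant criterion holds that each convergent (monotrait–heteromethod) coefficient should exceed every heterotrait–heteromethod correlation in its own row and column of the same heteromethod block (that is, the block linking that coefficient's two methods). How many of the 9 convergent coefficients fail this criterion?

Convergent coefficients and their comparison sets:
TA (methods 1·2): 0.59 vs {0.14, 0.12, 0.22, 0.09} → pass.
TA (methods 1·3): 0.43 vs {0.10, 0.08, 0.22, 0.14} → pass.
TA (methods 2·3): 0.31 vs {0.15, 0.11, 0.12, 0.14} → pass.
TB (methods 1·2): 0.49 vs {0.12, 0.14, 0.35, 0.30} → pass.
TB (methods 1·3): 0.37 vs {0.08, 0.10, 0.33, 0.16} → pass.
TB (methods 2·3): 0.40 vs {0.11, 0.15, 0.39, 0.25} → pass.
TC (methods 1·2): 0.48 vs {0.09, 0.22, 0.30, 0.35} → pass.
TC (methods 1·3): 0.49 vs {0.14, 0.22, 0.16, 0.33} → pass.
TC (methods 2·3): 0.61 vs {0.14, 0.12, 0.25, 0.39} → pass.
0 of 9 fail.

0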